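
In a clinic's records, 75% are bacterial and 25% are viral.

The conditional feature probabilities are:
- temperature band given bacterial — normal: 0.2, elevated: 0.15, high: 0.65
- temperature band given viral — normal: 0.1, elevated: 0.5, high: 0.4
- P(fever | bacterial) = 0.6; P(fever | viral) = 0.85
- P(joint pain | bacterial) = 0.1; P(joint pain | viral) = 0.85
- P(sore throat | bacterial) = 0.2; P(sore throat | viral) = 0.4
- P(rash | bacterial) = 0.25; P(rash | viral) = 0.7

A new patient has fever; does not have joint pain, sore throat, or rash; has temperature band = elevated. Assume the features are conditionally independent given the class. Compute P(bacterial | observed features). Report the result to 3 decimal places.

0.927

bacterial: 0.75 × 0.15 × 0.6 × (1−0.1) × (1−0.2) × (1−0.25) = 0.03645
viral: 0.25 × 0.5 × 0.85 × (1−0.85) × (1−0.4) × (1−0.7) = 0.00286875
P(bacterial | x) = 0.03645 / 0.03931875 ≈ 0.927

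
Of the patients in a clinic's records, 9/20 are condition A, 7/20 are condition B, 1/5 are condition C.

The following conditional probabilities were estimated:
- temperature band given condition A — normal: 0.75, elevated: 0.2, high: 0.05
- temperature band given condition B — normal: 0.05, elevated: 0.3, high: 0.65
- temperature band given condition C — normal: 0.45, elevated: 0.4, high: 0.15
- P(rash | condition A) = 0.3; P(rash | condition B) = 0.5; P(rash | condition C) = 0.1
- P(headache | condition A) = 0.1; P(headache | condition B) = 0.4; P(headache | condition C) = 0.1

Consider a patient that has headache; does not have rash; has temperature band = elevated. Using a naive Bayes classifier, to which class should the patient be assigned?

condition A: 0.45 × 0.2 × (1−0.3) × 0.1 = 0.0063
condition B: 0.35 × 0.3 × (1−0.5) × 0.4 = 0.021
condition C: 0.2 × 0.4 × (1−0.1) × 0.1 = 0.0072
Highest score → condition B.

condition B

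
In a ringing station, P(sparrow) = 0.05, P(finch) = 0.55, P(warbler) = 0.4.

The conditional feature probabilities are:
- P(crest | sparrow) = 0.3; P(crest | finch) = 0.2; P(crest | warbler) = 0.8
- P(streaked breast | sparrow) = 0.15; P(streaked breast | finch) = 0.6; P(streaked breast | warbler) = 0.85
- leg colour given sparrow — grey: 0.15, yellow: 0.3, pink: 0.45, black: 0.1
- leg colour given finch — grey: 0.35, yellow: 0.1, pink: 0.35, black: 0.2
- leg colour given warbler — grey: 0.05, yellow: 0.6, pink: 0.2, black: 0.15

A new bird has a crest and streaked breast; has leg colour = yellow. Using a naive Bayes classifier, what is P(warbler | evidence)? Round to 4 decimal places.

0.9573

sparrow: 0.05 × 0.3 × 0.15 × 0.3 = 0.000675
finch: 0.55 × 0.2 × 0.6 × 0.1 = 0.0066
warbler: 0.4 × 0.8 × 0.85 × 0.6 = 0.1632
P(warbler | x) = 0.1632 / 0.170475 ≈ 0.9573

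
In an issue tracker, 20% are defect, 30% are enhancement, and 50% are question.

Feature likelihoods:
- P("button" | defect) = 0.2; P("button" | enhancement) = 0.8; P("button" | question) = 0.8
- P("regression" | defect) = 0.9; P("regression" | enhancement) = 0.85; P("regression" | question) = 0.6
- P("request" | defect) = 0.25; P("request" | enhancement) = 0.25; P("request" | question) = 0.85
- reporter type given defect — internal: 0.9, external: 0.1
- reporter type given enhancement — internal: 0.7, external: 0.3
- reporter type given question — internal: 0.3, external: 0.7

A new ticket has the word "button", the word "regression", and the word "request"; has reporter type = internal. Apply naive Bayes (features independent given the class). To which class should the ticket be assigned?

question

defect: 0.2 × 0.2 × 0.9 × 0.25 × 0.9 = 0.0081
enhancement: 0.3 × 0.8 × 0.85 × 0.25 × 0.7 = 0.0357
question: 0.5 × 0.8 × 0.6 × 0.85 × 0.3 = 0.0612
Highest score → question.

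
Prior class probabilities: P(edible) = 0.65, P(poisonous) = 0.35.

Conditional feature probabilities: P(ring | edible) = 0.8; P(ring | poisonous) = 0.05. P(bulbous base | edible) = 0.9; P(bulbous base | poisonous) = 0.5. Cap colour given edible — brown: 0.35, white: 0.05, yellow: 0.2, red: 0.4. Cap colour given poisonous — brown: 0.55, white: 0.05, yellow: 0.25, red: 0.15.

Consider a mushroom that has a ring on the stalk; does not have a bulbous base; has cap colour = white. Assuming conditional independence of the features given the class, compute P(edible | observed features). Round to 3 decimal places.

edible: 0.65 × 0.8 × (1−0.9) × 0.05 = 0.0026
poisonous: 0.35 × 0.05 × (1−0.5) × 0.05 = 0.0004375
P(edible | x) = 0.0026 / 0.0030375 ≈ 0.856

0.856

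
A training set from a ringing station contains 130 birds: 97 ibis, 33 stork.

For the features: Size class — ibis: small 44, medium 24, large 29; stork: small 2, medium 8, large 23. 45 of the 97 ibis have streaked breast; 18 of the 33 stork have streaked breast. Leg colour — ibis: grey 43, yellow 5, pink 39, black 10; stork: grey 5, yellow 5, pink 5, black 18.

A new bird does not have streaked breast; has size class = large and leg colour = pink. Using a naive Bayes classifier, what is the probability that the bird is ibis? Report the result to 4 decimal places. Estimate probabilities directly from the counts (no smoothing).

0.7978

ibis: (97/130) × (29/97) × (52/97) × (39/97) ≈ 0.0480816
stork: (33/130) × (23/33) × (15/33) × (5/33) ≈ 0.0121848
P(ibis | x) = 0.0480816 / 0.0602664 ≈ 0.7978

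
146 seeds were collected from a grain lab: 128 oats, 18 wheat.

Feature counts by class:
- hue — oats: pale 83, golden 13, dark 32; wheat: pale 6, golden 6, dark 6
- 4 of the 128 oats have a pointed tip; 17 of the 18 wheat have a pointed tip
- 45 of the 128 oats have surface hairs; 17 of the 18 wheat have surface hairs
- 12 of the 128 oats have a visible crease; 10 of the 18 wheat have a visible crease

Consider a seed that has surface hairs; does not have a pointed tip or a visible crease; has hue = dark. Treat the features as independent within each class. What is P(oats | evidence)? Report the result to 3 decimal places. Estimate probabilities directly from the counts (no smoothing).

0.986

oats: (128/146) × (32/128) × (124/128) × (45/128) × (116/128) ≈ 0.0676487
wheat: (18/146) × (6/18) × (1/18) × (17/18) × (8/18) ≈ 0.00095834
P(oats | x) = 0.0676487 / 0.06860704 ≈ 0.986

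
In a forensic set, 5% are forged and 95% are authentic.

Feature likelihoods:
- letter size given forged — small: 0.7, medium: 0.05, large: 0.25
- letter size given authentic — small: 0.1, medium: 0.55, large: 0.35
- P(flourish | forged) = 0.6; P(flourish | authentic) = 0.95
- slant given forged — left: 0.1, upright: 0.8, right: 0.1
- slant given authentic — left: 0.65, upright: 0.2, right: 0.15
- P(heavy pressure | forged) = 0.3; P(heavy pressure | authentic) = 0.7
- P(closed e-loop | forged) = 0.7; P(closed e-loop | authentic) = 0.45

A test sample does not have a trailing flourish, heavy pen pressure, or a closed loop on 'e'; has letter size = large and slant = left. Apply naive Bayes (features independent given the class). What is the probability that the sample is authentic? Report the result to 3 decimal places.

0.944

forged: 0.05 × 0.25 × (1−0.6) × 0.1 × (1−0.3) × (1−0.7) = 0.000105
authentic: 0.95 × 0.35 × (1−0.95) × 0.65 × (1−0.7) × (1−0.45) = 0.00178303125
P(authentic | x) = 0.00178303125 / 0.00188803125 ≈ 0.944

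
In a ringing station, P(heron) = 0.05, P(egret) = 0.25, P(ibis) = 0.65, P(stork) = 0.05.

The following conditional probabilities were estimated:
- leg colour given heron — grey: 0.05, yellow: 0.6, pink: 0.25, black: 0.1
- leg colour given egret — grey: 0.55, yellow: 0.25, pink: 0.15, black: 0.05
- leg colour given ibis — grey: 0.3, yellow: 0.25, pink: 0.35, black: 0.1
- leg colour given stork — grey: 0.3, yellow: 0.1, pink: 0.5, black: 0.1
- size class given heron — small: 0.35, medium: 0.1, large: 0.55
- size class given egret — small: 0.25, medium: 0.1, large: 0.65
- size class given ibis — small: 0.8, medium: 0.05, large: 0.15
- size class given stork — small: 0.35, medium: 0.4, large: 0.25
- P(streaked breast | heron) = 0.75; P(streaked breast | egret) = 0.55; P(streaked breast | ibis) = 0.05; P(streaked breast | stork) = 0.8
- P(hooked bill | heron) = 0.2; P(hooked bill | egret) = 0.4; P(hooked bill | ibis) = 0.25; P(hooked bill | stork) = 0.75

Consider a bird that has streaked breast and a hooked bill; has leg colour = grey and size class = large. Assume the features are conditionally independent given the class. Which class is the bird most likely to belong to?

heron: 0.05 × 0.05 × 0.55 × 0.75 × 0.2 = 0.00020625
egret: 0.25 × 0.55 × 0.65 × 0.55 × 0.4 = 0.0196625
ibis: 0.65 × 0.3 × 0.15 × 0.05 × 0.25 = 0.000365625
stork: 0.05 × 0.3 × 0.25 × 0.8 × 0.75 = 0.00225
Highest score → egret.

egret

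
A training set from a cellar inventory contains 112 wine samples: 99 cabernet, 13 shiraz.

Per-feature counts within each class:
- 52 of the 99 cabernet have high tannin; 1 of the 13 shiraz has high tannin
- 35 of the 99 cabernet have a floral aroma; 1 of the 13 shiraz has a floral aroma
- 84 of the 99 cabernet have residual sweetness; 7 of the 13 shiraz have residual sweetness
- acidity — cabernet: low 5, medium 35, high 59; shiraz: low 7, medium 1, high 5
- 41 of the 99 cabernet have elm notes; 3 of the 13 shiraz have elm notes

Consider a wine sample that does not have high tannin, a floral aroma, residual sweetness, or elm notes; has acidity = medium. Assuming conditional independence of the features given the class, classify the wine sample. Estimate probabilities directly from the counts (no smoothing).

cabernet: (99/112) × (47/99) × (64/99) × (15/99) × (35/99) × (58/99) ≈ 0.00851346
shiraz: (13/112) × (12/13) × (12/13) × (6/13) × (1/13) × (10/13) ≈ 0.00270099
Highest score → cabernet.

cabernet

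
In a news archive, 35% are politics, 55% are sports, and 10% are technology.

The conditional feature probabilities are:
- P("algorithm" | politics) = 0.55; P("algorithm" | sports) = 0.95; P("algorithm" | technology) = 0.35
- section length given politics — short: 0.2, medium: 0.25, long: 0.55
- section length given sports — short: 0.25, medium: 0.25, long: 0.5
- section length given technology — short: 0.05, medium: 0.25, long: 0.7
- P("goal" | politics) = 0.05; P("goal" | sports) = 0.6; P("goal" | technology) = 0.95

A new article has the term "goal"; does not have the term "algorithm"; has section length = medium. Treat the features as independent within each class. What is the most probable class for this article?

politics: 0.35 × (1−0.55) × 0.25 × 0.05 = 0.00196875
sports: 0.55 × (1−0.95) × 0.25 × 0.6 = 0.004125
technology: 0.1 × (1−0.35) × 0.25 × 0.95 = 0.0154375
Highest score → technology.

technology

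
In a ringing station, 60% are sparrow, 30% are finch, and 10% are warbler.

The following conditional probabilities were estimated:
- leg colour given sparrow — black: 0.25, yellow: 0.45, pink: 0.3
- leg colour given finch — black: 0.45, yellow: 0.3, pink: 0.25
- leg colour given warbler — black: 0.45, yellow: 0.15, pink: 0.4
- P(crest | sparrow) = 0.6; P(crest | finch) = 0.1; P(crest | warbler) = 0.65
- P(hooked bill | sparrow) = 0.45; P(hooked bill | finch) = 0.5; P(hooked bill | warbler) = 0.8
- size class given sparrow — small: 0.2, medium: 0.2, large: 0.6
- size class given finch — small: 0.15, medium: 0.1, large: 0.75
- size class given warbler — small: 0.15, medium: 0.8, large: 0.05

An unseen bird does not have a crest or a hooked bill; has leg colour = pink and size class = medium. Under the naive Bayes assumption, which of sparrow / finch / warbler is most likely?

sparrow: 0.6 × 0.3 × (1−0.6) × (1−0.45) × 0.2 = 0.00792
finch: 0.3 × 0.25 × (1−0.1) × (1−0.5) × 0.1 = 0.003375
warbler: 0.1 × 0.4 × (1−0.65) × (1−0.8) × 0.8 = 0.00224
Highest score → sparrow.

sparrow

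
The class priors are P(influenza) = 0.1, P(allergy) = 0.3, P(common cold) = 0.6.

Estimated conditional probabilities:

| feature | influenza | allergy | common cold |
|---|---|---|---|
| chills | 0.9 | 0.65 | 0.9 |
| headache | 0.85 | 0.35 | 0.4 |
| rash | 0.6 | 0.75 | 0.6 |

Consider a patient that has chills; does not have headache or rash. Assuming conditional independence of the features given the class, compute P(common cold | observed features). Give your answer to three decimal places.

0.778

influenza: 0.1 × 0.9 × (1−0.85) × (1−0.6) = 0.0054
allergy: 0.3 × 0.65 × (1−0.35) × (1−0.75) = 0.0316875
common cold: 0.6 × 0.9 × (1−0.4) × (1−0.6) = 0.1296
P(common cold | x) = 0.1296 / 0.1666875 ≈ 0.778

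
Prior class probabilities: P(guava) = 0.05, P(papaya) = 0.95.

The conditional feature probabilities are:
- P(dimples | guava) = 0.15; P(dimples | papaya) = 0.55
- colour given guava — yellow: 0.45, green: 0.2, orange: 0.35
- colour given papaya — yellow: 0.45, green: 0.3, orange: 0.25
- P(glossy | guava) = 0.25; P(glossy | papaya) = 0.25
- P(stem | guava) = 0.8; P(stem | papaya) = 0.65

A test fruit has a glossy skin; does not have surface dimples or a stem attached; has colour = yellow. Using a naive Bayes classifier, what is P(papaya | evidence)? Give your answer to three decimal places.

0.946

guava: 0.05 × (1−0.15) × 0.45 × 0.25 × (1−0.8) = 0.00095625
papaya: 0.95 × (1−0.55) × 0.45 × 0.25 × (1−0.65) = 0.0168328125
P(papaya | x) = 0.0168328125 / 0.0177890625 ≈ 0.946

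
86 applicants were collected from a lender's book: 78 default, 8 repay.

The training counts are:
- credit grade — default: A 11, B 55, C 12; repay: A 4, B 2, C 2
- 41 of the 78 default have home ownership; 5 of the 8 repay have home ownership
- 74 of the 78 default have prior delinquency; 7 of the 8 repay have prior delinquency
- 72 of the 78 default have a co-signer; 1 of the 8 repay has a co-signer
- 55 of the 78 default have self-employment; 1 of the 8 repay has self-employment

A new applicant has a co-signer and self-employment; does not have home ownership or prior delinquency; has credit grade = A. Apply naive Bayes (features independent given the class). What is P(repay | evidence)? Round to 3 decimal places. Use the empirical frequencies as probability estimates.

default: (78/86) × (11/78) × (37/78) × (4/78) × (72/78) × (55/78) ≈ 0.00202522
repay: (8/86) × (4/8) × (3/8) × (1/8) × (1/8) × (1/8) ≈ 0.0000340661
P(repay | x) = 0.0000340661 / 0.0020592861 ≈ 0.017

0.017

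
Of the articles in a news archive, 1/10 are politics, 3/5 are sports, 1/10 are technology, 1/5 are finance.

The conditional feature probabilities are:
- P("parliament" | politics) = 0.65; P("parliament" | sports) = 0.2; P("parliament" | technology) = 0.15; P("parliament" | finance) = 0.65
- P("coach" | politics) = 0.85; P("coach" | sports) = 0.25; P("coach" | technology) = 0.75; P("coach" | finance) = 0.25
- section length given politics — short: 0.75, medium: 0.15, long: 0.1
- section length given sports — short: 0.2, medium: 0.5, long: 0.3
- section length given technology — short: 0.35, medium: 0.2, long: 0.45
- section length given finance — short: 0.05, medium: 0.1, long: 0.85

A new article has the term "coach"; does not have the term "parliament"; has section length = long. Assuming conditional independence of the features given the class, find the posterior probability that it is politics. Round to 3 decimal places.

politics: 0.1 × (1−0.65) × 0.85 × 0.1 = 0.002975
sports: 0.6 × (1−0.2) × 0.25 × 0.3 = 0.036
technology: 0.1 × (1−0.15) × 0.75 × 0.45 = 0.0286875
finance: 0.2 × (1−0.65) × 0.25 × 0.85 = 0.014875
P(politics | x) = 0.002975 / 0.0825375 ≈ 0.036

0.036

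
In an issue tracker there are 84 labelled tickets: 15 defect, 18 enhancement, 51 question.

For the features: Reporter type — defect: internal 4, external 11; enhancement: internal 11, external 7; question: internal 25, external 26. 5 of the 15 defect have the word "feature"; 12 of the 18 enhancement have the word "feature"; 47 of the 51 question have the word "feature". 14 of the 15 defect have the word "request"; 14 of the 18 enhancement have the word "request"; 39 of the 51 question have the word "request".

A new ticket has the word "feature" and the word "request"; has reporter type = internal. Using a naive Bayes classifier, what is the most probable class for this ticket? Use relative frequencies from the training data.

defect: (15/84) × (4/15) × (5/15) × (14/15) ≈ 0.0148148
enhancement: (18/84) × (11/18) × (12/18) × (14/18) ≈ 0.0679012
question: (51/84) × (25/51) × (47/51) × (39/51) ≈ 0.209741
Highest score → question.

question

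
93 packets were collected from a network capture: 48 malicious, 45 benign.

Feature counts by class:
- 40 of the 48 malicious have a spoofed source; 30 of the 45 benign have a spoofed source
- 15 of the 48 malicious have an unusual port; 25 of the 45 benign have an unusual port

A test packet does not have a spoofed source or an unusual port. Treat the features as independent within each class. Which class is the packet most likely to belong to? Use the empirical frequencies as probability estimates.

benign

malicious: (48/93) × (8/48) × (33/48) ≈ 0.0591398
benign: (45/93) × (15/45) × (20/45) ≈ 0.0716846
Highest score → benign.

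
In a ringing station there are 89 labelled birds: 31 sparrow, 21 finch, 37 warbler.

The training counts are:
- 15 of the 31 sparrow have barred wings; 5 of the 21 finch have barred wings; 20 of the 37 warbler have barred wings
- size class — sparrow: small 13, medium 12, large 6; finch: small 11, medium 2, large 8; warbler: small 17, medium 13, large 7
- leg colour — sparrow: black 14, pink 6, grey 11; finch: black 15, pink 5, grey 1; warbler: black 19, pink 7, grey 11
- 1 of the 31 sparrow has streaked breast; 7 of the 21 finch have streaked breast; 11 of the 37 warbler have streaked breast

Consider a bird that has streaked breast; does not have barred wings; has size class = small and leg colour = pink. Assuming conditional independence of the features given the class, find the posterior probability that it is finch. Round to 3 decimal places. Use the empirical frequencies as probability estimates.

sparrow: (31/89) × (16/31) × (13/31) × (6/31) × (1/31) ≈ 0.000470695
finch: (21/89) × (16/21) × (11/21) × (5/21) × (7/21) ≈ 0.00747365
warbler: (37/89) × (17/37) × (17/37) × (7/37) × (11/37) ≈ 0.00493621
P(finch | x) = 0.00747365 / 0.012880555 ≈ 0.580

0.580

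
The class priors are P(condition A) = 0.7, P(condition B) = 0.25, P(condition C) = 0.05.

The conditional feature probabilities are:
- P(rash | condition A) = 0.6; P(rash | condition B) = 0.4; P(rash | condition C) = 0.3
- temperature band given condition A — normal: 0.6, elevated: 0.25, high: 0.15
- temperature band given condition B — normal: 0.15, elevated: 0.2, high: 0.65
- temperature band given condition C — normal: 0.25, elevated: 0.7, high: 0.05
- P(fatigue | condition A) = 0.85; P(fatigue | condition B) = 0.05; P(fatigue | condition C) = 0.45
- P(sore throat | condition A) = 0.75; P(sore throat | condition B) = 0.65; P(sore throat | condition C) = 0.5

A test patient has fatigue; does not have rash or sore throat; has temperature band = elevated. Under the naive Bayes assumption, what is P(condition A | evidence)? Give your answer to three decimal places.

0.711

condition A: 0.7 × (1−0.6) × 0.25 × 0.85 × (1−0.75) = 0.014875
condition B: 0.25 × (1−0.4) × 0.2 × 0.05 × (1−0.65) = 0.000525
condition C: 0.05 × (1−0.3) × 0.7 × 0.45 × (1−0.5) = 0.0055125
P(condition A | x) = 0.014875 / 0.0209125 ≈ 0.711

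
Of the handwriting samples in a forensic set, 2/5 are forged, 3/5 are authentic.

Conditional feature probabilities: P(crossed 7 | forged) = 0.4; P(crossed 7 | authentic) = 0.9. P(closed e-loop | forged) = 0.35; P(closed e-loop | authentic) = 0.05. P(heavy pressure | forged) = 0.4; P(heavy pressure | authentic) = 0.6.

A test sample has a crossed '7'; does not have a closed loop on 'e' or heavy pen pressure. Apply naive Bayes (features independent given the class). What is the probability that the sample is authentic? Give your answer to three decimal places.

0.767

forged: 0.4 × 0.4 × (1−0.35) × (1−0.4) = 0.0624
authentic: 0.6 × 0.9 × (1−0.05) × (1−0.6) = 0.2052
P(authentic | x) = 0.2052 / 0.2676 ≈ 0.767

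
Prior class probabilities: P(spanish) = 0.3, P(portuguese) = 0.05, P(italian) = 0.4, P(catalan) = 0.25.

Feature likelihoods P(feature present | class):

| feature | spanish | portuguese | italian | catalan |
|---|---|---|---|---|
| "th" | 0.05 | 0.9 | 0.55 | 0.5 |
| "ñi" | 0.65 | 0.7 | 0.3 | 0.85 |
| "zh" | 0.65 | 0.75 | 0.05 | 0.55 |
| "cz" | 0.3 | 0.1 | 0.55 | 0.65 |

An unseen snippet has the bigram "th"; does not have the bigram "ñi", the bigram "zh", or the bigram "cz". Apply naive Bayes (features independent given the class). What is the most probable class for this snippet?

italian

spanish: 0.3 × 0.05 × (1−0.65) × (1−0.65) × (1−0.3) = 0.00128625
portuguese: 0.05 × 0.9 × (1−0.7) × (1−0.75) × (1−0.1) = 0.0030375
italian: 0.4 × 0.55 × (1−0.3) × (1−0.05) × (1−0.55) = 0.065835
catalan: 0.25 × 0.5 × (1−0.85) × (1−0.55) × (1−0.65) = 0.002953125
Highest score → italian.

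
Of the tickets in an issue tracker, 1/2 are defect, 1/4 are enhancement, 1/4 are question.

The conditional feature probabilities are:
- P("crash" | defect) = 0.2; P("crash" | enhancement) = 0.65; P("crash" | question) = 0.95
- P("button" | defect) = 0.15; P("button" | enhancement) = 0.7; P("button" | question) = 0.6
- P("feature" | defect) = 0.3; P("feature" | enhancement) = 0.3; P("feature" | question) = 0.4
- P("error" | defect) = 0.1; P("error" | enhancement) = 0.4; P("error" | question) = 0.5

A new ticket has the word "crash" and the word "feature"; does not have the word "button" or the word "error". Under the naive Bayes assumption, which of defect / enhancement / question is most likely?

defect: 0.5 × 0.2 × (1−0.15) × 0.3 × (1−0.1) = 0.02295
enhancement: 0.25 × 0.65 × (1−0.7) × 0.3 × (1−0.4) = 0.008775
question: 0.25 × 0.95 × (1−0.6) × 0.4 × (1−0.5) = 0.019
Highest score → defect.

defect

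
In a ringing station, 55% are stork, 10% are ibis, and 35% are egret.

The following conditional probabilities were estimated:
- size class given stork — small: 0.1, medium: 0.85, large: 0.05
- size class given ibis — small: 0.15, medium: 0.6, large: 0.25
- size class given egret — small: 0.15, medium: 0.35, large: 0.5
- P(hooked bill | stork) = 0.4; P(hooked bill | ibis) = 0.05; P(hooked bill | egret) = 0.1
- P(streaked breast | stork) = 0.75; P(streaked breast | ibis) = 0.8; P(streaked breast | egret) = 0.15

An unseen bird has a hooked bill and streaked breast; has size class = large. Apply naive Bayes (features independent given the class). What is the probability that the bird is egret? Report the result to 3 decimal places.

0.221

stork: 0.55 × 0.05 × 0.4 × 0.75 = 0.00825
ibis: 0.1 × 0.25 × 0.05 × 0.8 = 0.001
egret: 0.35 × 0.5 × 0.1 × 0.15 = 0.002625
P(egret | x) = 0.002625 / 0.011875 ≈ 0.221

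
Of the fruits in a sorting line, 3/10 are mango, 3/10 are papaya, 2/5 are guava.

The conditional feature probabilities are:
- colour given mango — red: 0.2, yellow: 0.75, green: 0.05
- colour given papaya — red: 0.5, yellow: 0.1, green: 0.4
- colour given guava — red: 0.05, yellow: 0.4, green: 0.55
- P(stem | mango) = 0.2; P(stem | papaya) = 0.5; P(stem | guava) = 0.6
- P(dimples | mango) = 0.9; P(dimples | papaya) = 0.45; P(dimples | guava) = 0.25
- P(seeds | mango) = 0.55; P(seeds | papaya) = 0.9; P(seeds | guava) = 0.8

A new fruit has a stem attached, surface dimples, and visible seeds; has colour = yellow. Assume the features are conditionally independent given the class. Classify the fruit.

mango

mango: 0.3 × 0.75 × 0.2 × 0.9 × 0.55 = 0.022275
papaya: 0.3 × 0.1 × 0.5 × 0.45 × 0.9 = 0.006075
guava: 0.4 × 0.4 × 0.6 × 0.25 × 0.8 = 0.0192
Highest score → mango.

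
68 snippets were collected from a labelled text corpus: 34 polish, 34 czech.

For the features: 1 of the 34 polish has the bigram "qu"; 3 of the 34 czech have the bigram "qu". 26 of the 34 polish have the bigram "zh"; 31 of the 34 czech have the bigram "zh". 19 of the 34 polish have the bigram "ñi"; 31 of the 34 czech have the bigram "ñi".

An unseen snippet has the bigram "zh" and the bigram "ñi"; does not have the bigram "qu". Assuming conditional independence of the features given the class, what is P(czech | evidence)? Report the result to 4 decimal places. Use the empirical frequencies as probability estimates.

0.6463

polish: (34/68) × (33/34) × (26/34) × (19/34) ≈ 0.207383
czech: (34/68) × (31/34) × (31/34) × (31/34) ≈ 0.378982
P(czech | x) = 0.378982 / 0.586365 ≈ 0.6463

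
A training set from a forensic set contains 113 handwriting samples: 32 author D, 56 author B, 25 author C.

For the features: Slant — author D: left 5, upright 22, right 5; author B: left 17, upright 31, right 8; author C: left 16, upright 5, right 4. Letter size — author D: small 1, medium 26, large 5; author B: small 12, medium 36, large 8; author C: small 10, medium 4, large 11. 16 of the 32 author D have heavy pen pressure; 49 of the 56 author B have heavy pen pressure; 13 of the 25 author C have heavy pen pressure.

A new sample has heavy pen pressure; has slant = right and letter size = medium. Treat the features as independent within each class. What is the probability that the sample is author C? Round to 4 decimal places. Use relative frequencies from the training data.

0.0485

author D: (32/113) × (5/32) × (26/32) × (16/32) ≈ 0.0179757
author B: (56/113) × (8/56) × (36/56) × (49/56) ≈ 0.039823
author C: (25/113) × (4/25) × (4/25) × (13/25) ≈ 0.00294513
P(author C | x) = 0.00294513 / 0.06074383 ≈ 0.0485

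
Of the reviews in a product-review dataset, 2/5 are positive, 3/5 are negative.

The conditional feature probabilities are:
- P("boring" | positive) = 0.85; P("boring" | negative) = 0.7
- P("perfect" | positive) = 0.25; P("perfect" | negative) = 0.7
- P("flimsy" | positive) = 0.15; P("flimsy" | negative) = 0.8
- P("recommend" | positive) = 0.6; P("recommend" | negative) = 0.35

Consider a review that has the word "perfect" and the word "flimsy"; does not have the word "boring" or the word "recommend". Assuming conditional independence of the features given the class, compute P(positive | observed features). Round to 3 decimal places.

positive: 0.4 × (1−0.85) × 0.25 × 0.15 × (1−0.6) = 0.0009
negative: 0.6 × (1−0.7) × 0.7 × 0.8 × (1−0.35) = 0.06552
P(positive | x) = 0.0009 / 0.06642 ≈ 0.014

0.014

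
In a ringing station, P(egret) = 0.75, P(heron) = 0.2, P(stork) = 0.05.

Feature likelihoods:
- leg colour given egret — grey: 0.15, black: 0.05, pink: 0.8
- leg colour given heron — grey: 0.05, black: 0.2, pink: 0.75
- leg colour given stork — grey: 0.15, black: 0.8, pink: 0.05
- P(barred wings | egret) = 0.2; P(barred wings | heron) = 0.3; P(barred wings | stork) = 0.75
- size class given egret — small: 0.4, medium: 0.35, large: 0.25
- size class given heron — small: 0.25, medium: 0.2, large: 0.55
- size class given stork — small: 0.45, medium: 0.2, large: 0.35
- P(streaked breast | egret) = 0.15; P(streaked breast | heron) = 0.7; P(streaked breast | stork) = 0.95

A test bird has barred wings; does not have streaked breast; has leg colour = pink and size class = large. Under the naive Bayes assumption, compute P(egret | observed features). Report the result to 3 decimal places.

0.774

egret: 0.75 × 0.8 × 0.2 × 0.25 × (1−0.15) = 0.0255
heron: 0.2 × 0.75 × 0.3 × 0.55 × (1−0.7) = 0.007425
stork: 0.05 × 0.05 × 0.75 × 0.35 × (1−0.95) = 0.0000328125
P(egret | x) = 0.0255 / 0.0329578125 ≈ 0.774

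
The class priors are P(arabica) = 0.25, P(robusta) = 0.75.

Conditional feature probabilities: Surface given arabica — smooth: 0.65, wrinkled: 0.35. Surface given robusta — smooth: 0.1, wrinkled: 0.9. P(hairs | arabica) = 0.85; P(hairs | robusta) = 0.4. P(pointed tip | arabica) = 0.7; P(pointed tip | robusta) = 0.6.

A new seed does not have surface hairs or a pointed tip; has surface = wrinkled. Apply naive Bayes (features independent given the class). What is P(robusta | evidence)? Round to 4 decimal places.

0.9763

arabica: 0.25 × 0.35 × (1−0.85) × (1−0.7) = 0.0039375
robusta: 0.75 × 0.9 × (1−0.4) × (1−0.6) = 0.162
P(robusta | x) = 0.162 / 0.1659375 ≈ 0.9763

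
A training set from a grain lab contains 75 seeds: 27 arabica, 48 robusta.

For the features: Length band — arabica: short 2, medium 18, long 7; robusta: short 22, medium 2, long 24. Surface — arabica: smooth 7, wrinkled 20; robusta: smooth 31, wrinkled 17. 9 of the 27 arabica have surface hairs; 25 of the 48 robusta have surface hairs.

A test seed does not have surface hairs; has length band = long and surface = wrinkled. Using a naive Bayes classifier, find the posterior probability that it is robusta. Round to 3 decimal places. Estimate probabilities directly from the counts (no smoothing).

0.541

arabica: (27/75) × (7/27) × (20/27) × (18/27) ≈ 0.0460905
robusta: (48/75) × (24/48) × (17/48) × (23/48) ≈ 0.0543056
P(robusta | x) = 0.0543056 / 0.1003961 ≈ 0.541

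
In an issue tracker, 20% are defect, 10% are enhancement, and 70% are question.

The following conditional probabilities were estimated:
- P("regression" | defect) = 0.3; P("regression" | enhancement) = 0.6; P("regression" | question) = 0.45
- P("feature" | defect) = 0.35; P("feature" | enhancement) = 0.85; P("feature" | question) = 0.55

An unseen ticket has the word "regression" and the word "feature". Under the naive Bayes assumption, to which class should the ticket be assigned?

question

defect: 0.2 × 0.3 × 0.35 = 0.021
enhancement: 0.1 × 0.6 × 0.85 = 0.051
question: 0.7 × 0.45 × 0.55 = 0.17325
Highest score → question.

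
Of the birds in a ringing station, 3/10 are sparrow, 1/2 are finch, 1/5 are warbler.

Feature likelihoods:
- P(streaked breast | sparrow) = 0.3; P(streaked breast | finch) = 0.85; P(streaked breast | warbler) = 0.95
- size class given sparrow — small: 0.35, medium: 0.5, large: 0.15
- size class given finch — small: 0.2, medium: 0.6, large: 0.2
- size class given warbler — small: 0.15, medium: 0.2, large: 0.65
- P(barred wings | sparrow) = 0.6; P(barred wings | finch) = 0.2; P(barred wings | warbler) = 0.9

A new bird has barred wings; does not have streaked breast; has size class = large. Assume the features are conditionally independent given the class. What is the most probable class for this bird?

sparrow

sparrow: 0.3 × (1−0.3) × 0.15 × 0.6 = 0.0189
finch: 0.5 × (1−0.85) × 0.2 × 0.2 = 0.003
warbler: 0.2 × (1−0.95) × 0.65 × 0.9 = 0.00585
Highest score → sparrow.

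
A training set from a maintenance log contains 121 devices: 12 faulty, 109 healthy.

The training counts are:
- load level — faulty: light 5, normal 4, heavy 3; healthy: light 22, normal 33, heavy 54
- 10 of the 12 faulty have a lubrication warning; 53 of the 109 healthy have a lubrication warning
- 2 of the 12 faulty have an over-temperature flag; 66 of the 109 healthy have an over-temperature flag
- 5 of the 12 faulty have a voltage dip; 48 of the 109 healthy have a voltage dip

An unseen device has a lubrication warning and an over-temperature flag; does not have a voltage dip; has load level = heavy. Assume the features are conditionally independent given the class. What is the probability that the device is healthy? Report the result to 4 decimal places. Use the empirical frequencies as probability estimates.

faulty: (12/121) × (3/12) × (10/12) × (2/12) × (7/12) ≈ 0.00200872
healthy: (109/121) × (54/109) × (53/109) × (66/109) × (61/109) ≈ 0.0735324
P(healthy | x) = 0.0735324 / 0.07554112 ≈ 0.9734

0.9734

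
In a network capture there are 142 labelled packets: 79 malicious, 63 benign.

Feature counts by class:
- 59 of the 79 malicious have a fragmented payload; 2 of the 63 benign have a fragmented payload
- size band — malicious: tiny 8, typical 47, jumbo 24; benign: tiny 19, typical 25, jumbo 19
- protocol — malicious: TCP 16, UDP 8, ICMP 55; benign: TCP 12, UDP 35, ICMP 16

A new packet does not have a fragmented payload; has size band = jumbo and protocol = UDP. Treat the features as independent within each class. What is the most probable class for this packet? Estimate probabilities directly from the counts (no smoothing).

benign

malicious: (79/142) × (20/79) × (24/79) × (8/79) ≈ 0.004333
benign: (63/142) × (61/63) × (19/63) × (35/63) ≈ 0.0719751
Highest score → benign.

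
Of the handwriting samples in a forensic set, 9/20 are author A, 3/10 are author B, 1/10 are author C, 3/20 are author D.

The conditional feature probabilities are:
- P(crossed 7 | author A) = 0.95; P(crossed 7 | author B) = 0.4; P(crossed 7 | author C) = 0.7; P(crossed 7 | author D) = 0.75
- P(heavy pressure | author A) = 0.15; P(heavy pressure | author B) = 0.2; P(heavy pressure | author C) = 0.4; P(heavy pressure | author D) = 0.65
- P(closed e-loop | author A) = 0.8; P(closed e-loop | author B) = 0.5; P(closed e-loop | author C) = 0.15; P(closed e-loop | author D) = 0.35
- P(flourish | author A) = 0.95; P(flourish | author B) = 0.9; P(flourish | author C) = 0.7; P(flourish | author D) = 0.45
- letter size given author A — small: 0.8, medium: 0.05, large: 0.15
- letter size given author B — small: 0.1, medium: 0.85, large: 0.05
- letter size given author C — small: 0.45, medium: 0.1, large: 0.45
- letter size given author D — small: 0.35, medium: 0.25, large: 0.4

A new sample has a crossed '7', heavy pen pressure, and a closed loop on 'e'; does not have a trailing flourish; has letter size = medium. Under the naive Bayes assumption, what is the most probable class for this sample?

author D

author A: 0.45 × 0.95 × 0.15 × 0.8 × (1−0.95) × 0.05 = 0.00012825
author B: 0.3 × 0.4 × 0.2 × 0.5 × (1−0.9) × 0.85 = 0.00102
author C: 0.1 × 0.7 × 0.4 × 0.15 × (1−0.7) × 0.1 = 0.000126
author D: 0.15 × 0.75 × 0.65 × 0.35 × (1−0.45) × 0.25 = 0.003519140625
Highest score → author D.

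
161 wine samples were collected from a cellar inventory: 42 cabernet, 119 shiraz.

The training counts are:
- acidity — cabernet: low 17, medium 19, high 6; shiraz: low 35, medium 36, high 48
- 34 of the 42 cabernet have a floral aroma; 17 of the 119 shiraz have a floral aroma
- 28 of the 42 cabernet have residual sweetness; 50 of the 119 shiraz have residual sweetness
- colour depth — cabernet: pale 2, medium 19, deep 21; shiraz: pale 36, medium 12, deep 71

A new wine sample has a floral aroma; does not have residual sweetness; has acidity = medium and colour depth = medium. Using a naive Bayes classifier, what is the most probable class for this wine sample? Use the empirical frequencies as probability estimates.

cabernet

cabernet: (42/161) × (19/42) × (34/42) × (14/42) × (19/42) ≈ 0.0144059
shiraz: (119/161) × (36/119) × (17/119) × (69/119) × (12/119) ≈ 0.00186773
Highest score → cabernet.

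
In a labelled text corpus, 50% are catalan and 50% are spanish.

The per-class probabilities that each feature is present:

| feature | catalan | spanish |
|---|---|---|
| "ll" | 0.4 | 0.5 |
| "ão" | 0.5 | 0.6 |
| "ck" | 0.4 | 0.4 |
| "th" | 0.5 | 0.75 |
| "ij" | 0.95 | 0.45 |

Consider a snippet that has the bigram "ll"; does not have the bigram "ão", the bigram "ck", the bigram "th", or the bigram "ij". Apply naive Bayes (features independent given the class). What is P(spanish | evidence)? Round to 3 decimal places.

catalan: 0.5 × 0.4 × (1−0.5) × (1−0.4) × (1−0.5) × (1−0.95) = 0.0015
spanish: 0.5 × 0.5 × (1−0.6) × (1−0.4) × (1−0.75) × (1−0.45) = 0.00825
P(spanish | x) = 0.00825 / 0.00975 ≈ 0.846

0.846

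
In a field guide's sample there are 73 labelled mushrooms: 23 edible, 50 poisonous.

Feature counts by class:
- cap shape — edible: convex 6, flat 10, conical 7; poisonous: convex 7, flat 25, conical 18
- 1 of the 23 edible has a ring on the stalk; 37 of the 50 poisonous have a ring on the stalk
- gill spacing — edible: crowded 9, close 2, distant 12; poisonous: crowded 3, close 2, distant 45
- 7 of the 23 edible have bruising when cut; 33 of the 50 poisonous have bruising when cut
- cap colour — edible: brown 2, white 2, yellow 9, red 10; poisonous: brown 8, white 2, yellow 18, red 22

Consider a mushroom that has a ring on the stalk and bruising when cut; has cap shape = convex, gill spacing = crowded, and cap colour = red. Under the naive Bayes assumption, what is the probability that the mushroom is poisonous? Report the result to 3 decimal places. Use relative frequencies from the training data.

edible: (23/73) × (6/23) × (1/23) × (9/23) × (7/23) × (10/23) ≈ 0.000185037
poisonous: (50/73) × (7/50) × (37/50) × (3/50) × (33/50) × (22/50) ≈ 0.00123639
P(poisonous | x) = 0.00123639 / 0.001421427 ≈ 0.870

0.870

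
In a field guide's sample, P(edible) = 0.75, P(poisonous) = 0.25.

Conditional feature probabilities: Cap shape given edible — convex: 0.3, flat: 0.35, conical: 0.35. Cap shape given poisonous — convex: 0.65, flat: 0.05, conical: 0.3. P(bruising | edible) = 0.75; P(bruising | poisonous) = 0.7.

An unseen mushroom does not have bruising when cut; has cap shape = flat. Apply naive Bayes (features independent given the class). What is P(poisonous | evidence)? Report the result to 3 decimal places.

0.054

edible: 0.75 × 0.35 × (1−0.75) = 0.065625
poisonous: 0.25 × 0.05 × (1−0.7) = 0.00375
P(poisonous | x) = 0.00375 / 0.069375 ≈ 0.054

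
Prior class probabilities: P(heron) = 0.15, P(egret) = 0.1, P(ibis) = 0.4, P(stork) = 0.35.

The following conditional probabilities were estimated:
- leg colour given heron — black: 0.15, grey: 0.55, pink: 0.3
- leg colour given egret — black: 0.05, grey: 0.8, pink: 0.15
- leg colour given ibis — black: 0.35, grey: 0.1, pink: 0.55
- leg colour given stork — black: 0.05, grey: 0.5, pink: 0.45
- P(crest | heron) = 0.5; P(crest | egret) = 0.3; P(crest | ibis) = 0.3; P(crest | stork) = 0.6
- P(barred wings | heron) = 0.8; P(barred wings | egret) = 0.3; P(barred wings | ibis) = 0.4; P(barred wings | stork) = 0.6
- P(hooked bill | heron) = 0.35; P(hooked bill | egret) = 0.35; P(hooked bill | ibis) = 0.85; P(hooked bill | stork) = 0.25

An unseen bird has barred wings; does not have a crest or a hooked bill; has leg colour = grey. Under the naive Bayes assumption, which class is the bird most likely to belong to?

stork

heron: 0.15 × 0.55 × (1−0.5) × 0.8 × (1−0.35) = 0.02145
egret: 0.1 × 0.8 × (1−0.3) × 0.3 × (1−0.35) = 0.01092
ibis: 0.4 × 0.1 × (1−0.3) × 0.4 × (1−0.85) = 0.00168
stork: 0.35 × 0.5 × (1−0.6) × 0.6 × (1−0.25) = 0.0315
Highest score → stork.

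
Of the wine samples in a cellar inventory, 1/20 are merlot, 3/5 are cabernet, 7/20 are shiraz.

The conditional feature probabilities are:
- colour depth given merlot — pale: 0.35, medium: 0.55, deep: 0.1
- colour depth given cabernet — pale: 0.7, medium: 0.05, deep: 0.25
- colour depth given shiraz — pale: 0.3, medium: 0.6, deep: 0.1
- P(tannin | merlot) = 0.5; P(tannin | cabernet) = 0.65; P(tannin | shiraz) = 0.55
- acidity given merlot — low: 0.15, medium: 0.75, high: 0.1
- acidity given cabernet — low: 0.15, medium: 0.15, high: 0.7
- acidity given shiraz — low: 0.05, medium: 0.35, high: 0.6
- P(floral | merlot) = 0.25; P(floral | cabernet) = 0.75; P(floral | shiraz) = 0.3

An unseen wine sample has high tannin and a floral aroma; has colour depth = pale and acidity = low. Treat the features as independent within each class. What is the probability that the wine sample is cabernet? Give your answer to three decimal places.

merlot: 0.05 × 0.35 × 0.5 × 0.15 × 0.25 = 0.000328125
cabernet: 0.6 × 0.7 × 0.65 × 0.15 × 0.75 = 0.0307125
shiraz: 0.35 × 0.3 × 0.55 × 0.05 × 0.3 = 0.00086625
P(cabernet | x) = 0.0307125 / 0.031906875 ≈ 0.963

0.963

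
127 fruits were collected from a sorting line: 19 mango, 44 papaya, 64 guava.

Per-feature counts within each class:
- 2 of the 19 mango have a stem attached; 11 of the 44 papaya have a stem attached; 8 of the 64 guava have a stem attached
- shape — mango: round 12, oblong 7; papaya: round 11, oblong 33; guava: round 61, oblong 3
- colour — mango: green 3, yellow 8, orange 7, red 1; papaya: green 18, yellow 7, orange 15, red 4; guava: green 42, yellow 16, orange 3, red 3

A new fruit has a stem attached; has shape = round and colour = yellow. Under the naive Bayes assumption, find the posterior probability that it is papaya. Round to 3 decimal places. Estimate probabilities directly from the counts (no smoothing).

mango: (19/127) × (2/19) × (12/19) × (8/19) ≈ 0.00418784
papaya: (44/127) × (11/44) × (11/44) × (7/44) ≈ 0.00344488
guava: (64/127) × (8/64) × (61/64) × (16/64) ≈ 0.0150098
P(papaya | x) = 0.00344488 / 0.02264252 ≈ 0.152

0.152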